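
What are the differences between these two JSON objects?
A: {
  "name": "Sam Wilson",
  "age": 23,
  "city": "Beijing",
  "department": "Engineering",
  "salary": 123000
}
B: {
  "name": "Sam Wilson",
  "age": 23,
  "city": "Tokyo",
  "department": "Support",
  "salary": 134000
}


Comparing each field (in key order):
  name: same
  age: same
  city: DIFFERENT
  department: DIFFERENT
  salary: DIFFERENT
Differences:
  city: Beijing -> Tokyo
  department: Engineering -> Support
  salary: 123000 -> 134000

3 field(s) changed

3 changes: city, department, salary


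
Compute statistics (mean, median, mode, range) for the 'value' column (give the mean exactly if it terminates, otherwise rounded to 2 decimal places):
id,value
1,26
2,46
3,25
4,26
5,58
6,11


Data: [26, 46, 25, 26, 58, 11]
Count: 6
Sum: 192
Mean: 192/6 = 32
Sorted: [11, 25, 26, 26, 46, 58]
Median: 26.0
Mode: 26 (2 times)
Range: 58 - 11 = 47
Min: 11, Max: 58

mean=32, median=26.0, mode=26, range=47


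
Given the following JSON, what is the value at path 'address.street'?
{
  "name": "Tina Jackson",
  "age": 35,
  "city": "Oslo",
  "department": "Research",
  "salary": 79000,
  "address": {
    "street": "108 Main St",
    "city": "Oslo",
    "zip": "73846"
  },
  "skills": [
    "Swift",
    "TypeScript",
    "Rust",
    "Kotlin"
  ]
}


Query: address.street
Path: address -> street
Value: 108 Main St

108 Main St


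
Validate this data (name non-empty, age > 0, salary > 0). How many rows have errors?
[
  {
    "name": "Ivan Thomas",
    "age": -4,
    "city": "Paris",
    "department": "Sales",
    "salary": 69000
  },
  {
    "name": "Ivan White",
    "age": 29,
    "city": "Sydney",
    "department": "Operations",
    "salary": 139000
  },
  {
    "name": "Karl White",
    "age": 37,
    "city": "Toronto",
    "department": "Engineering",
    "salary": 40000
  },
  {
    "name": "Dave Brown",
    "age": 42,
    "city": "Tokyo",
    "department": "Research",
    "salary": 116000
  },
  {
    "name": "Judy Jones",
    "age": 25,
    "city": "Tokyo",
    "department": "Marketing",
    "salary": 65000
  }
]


Validating 5 records:
Rules: name non-empty, age > 0, salary > 0

  Row 1 (Ivan Thomas): negative age: -4
  Row 2 (Ivan White): OK
  Row 3 (Karl White): OK
  Row 4 (Dave Brown): OK
  Row 5 (Judy Jones): OK

Total errors: 1

1 errors


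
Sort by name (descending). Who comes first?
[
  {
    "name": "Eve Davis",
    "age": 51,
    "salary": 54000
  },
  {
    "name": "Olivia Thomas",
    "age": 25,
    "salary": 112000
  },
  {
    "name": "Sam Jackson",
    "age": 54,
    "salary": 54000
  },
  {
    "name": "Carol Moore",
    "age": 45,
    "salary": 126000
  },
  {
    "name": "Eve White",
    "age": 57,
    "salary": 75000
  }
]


Sort by: name (descending)

Sorted order:
  1. Sam Jackson (name = Sam Jackson)
  2. Olivia Thomas (name = Olivia Thomas)
  3. Eve White (name = Eve White)
  4. Eve Davis (name = Eve Davis)
  5. Carol Moore (name = Carol Moore)

First: Sam Jackson

Sam Jackson


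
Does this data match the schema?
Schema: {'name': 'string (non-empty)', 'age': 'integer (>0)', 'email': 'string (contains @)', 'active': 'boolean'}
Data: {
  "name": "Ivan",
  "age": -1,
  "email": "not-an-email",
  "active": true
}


Validating each field against schema:
  name: OK (non-empty string)
  age: FAIL (-1 is not > 0)
  email: FAIL ("not-an-email" does not contain @)
  active: OK (boolean)

Result: INVALID (2 errors: age, email)

INVALID (2 errors: age, email)


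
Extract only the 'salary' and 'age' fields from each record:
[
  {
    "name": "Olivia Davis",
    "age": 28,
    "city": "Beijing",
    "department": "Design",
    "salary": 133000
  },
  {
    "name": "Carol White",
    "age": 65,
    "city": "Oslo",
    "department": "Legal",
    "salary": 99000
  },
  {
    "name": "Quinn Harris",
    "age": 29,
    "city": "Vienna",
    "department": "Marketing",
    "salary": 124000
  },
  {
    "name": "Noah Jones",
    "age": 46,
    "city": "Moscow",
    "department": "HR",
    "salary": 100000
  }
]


Original: 4 records with fields: name, age, city, department, salary
Keep: ['salary', 'age']
Drop: ['name', 'city', 'department']
Result: 4 records, 2 fields each

[
  {
    "salary": 133000,
    "age": 28
  },
  {
    "salary": 99000,
    "age": 65
  },
  {
    "salary": 124000,
    "age": 29
  },
  {
    "salary": 100000,
    "age": 46
  }
]


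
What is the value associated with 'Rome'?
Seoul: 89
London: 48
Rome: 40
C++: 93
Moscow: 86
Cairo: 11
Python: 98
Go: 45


Looking up key 'Rome'
Value: 40

40


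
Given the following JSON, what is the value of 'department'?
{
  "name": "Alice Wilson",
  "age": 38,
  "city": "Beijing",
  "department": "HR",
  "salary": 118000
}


Looking up field 'department'
Value: HR

HR


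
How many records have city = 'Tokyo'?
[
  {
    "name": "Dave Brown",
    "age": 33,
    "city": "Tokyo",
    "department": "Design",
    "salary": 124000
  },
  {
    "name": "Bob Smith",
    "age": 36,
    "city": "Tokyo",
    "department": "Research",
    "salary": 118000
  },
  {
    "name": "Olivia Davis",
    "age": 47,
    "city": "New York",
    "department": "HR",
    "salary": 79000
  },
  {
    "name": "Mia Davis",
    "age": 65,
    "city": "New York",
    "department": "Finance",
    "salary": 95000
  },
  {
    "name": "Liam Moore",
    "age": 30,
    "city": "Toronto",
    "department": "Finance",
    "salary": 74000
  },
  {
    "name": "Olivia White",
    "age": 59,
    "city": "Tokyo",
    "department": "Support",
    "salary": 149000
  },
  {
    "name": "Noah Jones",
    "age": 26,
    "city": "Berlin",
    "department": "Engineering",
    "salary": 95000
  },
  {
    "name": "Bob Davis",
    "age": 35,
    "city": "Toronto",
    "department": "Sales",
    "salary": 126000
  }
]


Data: 8 records
Condition: city = 'Tokyo'

Checking each record:
  Dave Brown: Tokyo MATCH
  Bob Smith: Tokyo MATCH
  Olivia Davis: New York
  Mia Davis: New York
  Liam Moore: Toronto
  Olivia White: Tokyo MATCH
  Noah Jones: Berlin
  Bob Davis: Toronto

Count: 3

3


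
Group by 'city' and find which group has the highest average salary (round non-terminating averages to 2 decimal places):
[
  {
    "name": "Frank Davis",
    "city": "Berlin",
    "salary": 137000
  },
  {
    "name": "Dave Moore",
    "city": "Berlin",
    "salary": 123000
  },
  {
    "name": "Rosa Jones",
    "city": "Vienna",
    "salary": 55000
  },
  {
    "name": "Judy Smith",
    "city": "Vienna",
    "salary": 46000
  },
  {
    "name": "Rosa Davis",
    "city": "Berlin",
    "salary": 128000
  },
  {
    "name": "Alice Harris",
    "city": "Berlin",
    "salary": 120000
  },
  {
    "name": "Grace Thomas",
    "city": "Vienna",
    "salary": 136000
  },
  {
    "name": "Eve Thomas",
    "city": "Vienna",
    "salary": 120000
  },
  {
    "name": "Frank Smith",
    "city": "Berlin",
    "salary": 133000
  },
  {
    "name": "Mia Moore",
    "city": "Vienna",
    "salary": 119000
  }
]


Group by: city

Groups:
  Berlin: 5 people, avg salary = 641000/5 = $128200
  Vienna: 5 people, avg salary = 476000/5 = $95200

Highest average salary: Berlin ($128200)

Berlin ($128200)


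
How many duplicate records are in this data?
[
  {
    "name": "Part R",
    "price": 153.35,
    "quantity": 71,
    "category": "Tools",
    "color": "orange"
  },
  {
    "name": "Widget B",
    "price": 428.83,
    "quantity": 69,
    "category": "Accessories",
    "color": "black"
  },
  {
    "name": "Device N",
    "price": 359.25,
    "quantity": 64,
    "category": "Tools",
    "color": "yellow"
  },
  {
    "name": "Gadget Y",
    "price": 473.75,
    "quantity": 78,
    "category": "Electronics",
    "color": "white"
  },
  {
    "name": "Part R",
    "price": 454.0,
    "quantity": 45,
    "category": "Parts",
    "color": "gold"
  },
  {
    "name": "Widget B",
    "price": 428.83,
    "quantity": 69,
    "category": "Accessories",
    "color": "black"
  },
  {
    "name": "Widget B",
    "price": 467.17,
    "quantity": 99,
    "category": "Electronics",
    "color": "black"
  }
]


Checking 7 records for duplicates:

  Row 1: Part R ($153.35, qty 71)
  Row 2: Widget B ($428.83, qty 69)
  Row 3: Device N ($359.25, qty 64)
  Row 4: Gadget Y ($473.75, qty 78)
  Row 5: Part R ($454.0, qty 45)
  Row 6: Widget B ($428.83, qty 69) <-- DUPLICATE
  Row 7: Widget B ($467.17, qty 99)

Duplicates found: 1
Unique records: 6

1 duplicates, 6 unique


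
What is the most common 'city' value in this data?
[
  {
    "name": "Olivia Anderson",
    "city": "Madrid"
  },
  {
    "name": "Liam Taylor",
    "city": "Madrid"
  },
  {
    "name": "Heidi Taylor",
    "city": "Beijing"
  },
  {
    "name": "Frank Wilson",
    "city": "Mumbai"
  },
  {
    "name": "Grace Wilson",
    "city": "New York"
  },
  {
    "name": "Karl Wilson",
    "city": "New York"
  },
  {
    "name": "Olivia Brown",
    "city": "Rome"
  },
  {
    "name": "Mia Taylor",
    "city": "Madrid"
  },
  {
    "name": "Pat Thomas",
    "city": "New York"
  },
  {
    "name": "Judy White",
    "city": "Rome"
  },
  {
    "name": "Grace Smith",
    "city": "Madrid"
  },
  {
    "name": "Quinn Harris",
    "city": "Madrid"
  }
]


Counting 'city' values across 12 records:

  Madrid: 5 #####
  New York: 3 ###
  Rome: 2 ##
  Beijing: 1 #
  Mumbai: 1 #

Most common: Madrid (5 times)

Madrid (5 times)


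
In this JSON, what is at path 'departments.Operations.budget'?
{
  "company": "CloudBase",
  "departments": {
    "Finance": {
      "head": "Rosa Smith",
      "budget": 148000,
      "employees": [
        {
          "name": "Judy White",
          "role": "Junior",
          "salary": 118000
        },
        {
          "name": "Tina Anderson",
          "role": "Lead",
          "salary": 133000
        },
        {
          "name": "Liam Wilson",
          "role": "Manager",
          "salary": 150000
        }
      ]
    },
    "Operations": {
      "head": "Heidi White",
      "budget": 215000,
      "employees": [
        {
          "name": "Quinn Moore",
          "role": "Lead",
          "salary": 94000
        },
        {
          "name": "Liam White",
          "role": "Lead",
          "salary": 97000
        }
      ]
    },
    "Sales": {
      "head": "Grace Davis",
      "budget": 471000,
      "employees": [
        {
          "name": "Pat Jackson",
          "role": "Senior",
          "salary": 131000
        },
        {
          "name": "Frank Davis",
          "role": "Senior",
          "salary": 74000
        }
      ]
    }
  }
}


Path: departments.Operations.budget

Navigate:
  -> departments
  -> Operations
  -> budget = 215000

215000


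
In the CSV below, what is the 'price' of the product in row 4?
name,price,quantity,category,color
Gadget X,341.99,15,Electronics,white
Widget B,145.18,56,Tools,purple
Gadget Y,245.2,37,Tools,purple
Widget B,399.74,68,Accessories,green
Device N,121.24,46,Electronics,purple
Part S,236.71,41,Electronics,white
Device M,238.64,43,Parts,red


Query: Row 4 ('Widget B'), column 'price'
Value: 399.74

399.74


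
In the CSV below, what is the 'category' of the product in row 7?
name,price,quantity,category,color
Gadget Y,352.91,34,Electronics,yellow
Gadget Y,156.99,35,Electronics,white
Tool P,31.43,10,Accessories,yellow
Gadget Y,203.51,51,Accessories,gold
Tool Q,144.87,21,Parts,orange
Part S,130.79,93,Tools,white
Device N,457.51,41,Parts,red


Query: Row 7 ('Device N'), column 'category'
Value: Parts

Parts


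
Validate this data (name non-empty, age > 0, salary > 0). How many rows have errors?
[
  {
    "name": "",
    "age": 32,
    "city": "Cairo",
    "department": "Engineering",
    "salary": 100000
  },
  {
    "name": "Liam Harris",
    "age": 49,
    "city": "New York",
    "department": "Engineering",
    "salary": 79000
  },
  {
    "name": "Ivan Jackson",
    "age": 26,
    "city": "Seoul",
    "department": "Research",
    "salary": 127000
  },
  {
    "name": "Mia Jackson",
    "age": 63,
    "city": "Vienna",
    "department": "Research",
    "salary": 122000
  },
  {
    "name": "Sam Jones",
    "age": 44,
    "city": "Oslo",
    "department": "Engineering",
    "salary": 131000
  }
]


Validating 5 records:
Rules: name non-empty, age > 0, salary > 0

  Row 1 (???): empty name
  Row 2 (Liam Harris): OK
  Row 3 (Ivan Jackson): OK
  Row 4 (Mia Jackson): OK
  Row 5 (Sam Jones): OK

Total errors: 1

1 errors


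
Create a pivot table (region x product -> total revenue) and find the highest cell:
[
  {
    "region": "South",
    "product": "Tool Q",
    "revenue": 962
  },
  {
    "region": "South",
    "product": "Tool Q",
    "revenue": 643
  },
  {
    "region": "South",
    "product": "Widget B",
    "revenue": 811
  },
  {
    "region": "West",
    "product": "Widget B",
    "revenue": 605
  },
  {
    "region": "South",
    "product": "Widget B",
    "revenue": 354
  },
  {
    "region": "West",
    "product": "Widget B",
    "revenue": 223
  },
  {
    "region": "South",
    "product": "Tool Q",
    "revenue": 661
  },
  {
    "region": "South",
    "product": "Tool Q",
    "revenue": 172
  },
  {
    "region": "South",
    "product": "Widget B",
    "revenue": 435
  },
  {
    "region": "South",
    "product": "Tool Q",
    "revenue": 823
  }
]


Pivot: region (rows) x product (columns) -> total revenue

     Tool Q        Widget B    
South         3261          1600  
West             0           828  

Highest: South / Tool Q = $3261

South / Tool Q = $3261


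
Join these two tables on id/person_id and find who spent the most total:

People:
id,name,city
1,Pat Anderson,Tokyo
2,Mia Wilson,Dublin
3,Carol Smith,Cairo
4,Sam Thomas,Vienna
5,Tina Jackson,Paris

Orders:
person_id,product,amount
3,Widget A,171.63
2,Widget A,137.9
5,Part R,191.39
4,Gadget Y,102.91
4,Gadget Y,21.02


Join on: people.id = orders.person_id

Joined rows:
  Carol Smith (Cairo) bought Widget A for $171.63
  Mia Wilson (Dublin) bought Widget A for $137.9
  Tina Jackson (Paris) bought Part R for $191.39
  Sam Thomas (Vienna) bought Gadget Y for $102.91
  Sam Thomas (Vienna) bought Gadget Y for $21.02

Total per person:
  Tina Jackson: $191.39
  Carol Smith: $171.63
  Mia Wilson: $137.90
  Sam Thomas: $123.93

Top spender: Tina Jackson ($191.39)

Tina Jackson ($191.39)


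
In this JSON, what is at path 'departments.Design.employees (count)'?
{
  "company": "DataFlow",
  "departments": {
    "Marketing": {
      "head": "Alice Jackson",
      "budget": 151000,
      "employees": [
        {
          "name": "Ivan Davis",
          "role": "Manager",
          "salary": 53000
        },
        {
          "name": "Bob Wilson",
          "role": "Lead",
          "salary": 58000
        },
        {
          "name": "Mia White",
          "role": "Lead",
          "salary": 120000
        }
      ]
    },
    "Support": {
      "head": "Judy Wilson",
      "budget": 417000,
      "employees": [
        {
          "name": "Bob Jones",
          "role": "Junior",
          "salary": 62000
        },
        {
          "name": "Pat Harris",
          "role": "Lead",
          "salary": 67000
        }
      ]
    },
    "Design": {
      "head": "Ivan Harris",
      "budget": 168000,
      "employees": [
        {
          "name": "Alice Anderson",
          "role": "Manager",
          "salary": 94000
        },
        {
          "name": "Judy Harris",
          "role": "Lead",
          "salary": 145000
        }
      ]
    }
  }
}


Path: departments.Design.employees (count)

Navigate:
  -> departments
  -> Design
  -> employees (array, length 2)

2


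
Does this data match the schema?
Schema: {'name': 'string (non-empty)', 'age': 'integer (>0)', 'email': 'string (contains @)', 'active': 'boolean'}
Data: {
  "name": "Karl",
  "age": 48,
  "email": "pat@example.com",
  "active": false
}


Validating each field against schema:
  name: OK (non-empty string)
  age: OK (positive integer)
  email: OK (string with @)
  active: OK (boolean)

Result: VALID

VALID


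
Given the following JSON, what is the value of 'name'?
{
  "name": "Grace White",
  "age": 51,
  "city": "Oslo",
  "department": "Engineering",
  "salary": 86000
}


Looking up field 'name'
Value: Grace White

Grace White


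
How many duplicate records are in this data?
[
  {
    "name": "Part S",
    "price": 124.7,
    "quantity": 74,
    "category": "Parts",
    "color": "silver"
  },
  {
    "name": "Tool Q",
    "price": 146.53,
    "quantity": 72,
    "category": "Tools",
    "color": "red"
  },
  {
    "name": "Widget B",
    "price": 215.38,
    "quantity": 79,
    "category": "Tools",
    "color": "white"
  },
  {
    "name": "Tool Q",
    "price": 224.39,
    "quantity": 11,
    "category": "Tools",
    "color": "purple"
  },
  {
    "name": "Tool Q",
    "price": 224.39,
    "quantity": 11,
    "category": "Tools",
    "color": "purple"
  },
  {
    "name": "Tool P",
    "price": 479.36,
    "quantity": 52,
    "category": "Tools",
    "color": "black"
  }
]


Checking 6 records for duplicates:

  Row 1: Part S ($124.7, qty 74)
  Row 2: Tool Q ($146.53, qty 72)
  Row 3: Widget B ($215.38, qty 79)
  Row 4: Tool Q ($224.39, qty 11)
  Row 5: Tool Q ($224.39, qty 11) <-- DUPLICATE
  Row 6: Tool P ($479.36, qty 52)

Duplicates found: 1
Unique records: 5

1 duplicates, 5 unique


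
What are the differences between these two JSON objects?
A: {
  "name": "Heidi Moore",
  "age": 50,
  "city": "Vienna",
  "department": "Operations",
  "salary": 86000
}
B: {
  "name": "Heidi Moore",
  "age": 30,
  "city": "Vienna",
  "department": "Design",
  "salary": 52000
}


Comparing each field (in key order):
  name: same
  age: DIFFERENT
  city: same
  department: DIFFERENT
  salary: DIFFERENT
Differences:
  age: 50 -> 30
  department: Operations -> Design
  salary: 86000 -> 52000

3 field(s) changed

3 changes: age, department, salary


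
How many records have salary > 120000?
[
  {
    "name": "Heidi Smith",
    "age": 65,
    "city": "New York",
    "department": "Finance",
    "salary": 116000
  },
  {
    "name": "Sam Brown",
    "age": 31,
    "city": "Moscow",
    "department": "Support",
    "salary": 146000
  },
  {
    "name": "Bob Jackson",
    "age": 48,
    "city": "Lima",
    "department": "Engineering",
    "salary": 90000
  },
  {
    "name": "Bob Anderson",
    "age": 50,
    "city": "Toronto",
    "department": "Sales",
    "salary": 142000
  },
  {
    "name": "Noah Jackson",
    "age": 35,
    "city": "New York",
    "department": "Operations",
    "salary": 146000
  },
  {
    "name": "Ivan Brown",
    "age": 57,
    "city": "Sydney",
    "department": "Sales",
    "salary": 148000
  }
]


Data: 6 records
Condition: salary > 120000

Checking each record:
  Heidi Smith: 116000
  Sam Brown: 146000 MATCH
  Bob Jackson: 90000
  Bob Anderson: 142000 MATCH
  Noah Jackson: 146000 MATCH
  Ivan Brown: 148000 MATCH

Count: 4

4


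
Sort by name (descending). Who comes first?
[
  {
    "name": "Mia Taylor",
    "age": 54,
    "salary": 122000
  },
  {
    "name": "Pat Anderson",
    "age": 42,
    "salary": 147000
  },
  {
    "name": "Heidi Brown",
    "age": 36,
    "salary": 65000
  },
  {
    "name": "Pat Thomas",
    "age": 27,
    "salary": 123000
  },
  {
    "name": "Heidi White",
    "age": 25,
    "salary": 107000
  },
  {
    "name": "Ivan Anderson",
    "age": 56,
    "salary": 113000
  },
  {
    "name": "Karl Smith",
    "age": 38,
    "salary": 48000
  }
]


Sort by: name (descending)

Sorted order:
  1. Pat Thomas (name = Pat Thomas)
  2. Pat Anderson (name = Pat Anderson)
  3. Mia Taylor (name = Mia Taylor)
  4. Karl Smith (name = Karl Smith)
  5. Ivan Anderson (name = Ivan Anderson)
  6. Heidi White (name = Heidi White)
  7. Heidi Brown (name = Heidi Brown)

First: Pat Thomas

Pat Thomas


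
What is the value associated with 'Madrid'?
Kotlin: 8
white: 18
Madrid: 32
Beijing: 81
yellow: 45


Looking up key 'Madrid'
Value: 32

32


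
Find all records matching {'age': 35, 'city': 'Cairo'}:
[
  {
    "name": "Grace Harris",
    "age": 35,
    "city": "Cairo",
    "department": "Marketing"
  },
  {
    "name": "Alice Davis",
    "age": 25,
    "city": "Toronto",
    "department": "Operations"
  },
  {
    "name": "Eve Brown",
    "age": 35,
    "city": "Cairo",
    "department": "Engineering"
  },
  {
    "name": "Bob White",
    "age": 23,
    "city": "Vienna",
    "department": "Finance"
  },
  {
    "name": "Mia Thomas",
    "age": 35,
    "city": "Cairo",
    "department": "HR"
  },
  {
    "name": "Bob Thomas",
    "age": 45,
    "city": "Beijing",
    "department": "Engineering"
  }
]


Search criteria: {'age': 35, 'city': 'Cairo'}

Checking 6 records:
  Grace Harris: {age: 35, city: Cairo} <-- MATCH
  Alice Davis: {age: 25, city: Toronto}
  Eve Brown: {age: 35, city: Cairo} <-- MATCH
  Bob White: {age: 23, city: Vienna}
  Mia Thomas: {age: 35, city: Cairo} <-- MATCH
  Bob Thomas: {age: 45, city: Beijing}

Matches: ["Grace Harris", "Eve Brown", "Mia Thomas"]

["Grace Harris", "Eve Brown", "Mia Thomas"]


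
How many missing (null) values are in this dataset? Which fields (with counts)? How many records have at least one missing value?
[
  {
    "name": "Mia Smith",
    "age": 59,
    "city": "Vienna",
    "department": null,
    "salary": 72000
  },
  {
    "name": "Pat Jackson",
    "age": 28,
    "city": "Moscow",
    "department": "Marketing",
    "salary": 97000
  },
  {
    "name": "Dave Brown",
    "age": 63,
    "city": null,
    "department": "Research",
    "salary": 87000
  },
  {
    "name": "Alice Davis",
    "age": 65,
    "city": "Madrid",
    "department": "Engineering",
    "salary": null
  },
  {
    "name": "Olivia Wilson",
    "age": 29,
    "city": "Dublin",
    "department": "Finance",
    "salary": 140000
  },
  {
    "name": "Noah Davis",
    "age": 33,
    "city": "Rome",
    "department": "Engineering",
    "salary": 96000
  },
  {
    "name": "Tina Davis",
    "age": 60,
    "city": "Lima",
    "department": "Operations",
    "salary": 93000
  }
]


Checking for missing (null) values in 7 records:

  Mia Smith: department
  Pat Jackson: complete
  Dave Brown: city
  Alice Davis: salary
  Olivia Wilson: complete
  Noah Davis: complete
  Tina Davis: complete

Per field:
  name: 0 missing
  age: 0 missing
  city: 1 missing
  department: 1 missing
  salary: 1 missing

Total missing values: 3
Records with any missing: 3

3 missing values (city: 1, department: 1, salary: 1); 3 incomplete records


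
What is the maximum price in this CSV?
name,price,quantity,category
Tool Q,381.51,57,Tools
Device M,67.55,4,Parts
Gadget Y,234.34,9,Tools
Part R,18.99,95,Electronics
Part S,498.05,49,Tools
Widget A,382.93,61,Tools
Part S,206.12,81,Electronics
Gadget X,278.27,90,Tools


Computing maximum price:
Values: [381.51, 67.55, 234.34, 18.99, 498.05, 382.93, 206.12, 278.27]
Max = 498.05

498.05


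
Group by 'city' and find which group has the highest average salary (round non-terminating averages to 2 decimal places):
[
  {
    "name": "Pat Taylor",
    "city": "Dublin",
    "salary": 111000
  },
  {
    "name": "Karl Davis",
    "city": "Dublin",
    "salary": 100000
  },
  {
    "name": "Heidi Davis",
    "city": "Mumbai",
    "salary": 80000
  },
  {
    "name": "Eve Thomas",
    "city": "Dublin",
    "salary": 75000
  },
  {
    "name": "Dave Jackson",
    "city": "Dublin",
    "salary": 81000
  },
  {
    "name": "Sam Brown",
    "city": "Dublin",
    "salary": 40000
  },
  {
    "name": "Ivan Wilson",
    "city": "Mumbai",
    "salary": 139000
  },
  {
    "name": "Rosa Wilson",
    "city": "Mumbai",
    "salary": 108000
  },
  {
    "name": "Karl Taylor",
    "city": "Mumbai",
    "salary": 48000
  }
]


Group by: city

Groups:
  Dublin: 5 people, avg salary = 407000/5 = $81400
  Mumbai: 4 people, avg salary = 375000/4 = $93750

Highest average salary: Mumbai ($93750)

Mumbai ($93750)


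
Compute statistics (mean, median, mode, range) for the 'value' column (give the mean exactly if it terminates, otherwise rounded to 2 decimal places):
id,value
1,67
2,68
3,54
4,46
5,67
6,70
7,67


Data: [67, 68, 54, 46, 67, 70, 67]
Count: 7
Sum: 439
Mean: 439/7 ≈ 62.71 (rounded to 2 decimal places)
Sorted: [46, 54, 67, 67, 67, 68, 70]
Median: 67.0
Mode: 67 (3 times)
Range: 70 - 46 = 24
Min: 46, Max: 70

mean≈62.71, median=67.0, mode=67, range=24


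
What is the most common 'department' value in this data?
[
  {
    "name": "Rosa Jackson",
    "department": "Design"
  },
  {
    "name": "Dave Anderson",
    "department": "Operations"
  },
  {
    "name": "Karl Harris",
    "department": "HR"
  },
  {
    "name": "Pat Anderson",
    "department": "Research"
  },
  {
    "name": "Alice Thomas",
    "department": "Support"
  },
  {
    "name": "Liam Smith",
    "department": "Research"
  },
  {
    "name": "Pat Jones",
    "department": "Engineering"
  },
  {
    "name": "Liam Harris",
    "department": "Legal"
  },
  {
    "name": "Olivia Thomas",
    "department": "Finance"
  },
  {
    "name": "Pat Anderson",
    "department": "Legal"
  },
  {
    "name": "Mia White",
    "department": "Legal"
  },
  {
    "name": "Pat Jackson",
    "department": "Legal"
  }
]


Counting 'department' values across 12 records:

  Legal: 4 ####
  Research: 2 ##
  Design: 1 #
  Operations: 1 #
  HR: 1 #
  Support: 1 #
  Engineering: 1 #
  Finance: 1 #

Most common: Legal (4 times)

Legal (4 times)


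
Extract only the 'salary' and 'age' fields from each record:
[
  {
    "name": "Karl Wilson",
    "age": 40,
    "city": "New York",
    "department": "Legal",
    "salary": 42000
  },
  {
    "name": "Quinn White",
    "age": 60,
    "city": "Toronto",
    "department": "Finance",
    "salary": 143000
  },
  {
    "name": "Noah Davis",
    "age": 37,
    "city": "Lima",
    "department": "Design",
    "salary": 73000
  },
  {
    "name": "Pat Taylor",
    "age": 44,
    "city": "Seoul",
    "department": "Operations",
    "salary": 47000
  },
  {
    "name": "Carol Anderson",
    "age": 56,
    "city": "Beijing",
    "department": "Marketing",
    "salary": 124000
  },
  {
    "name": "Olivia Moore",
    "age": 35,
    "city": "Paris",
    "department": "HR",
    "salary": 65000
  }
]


Original: 6 records with fields: name, age, city, department, salary
Keep: ['salary', 'age']
Drop: ['name', 'city', 'department']
Result: 6 records, 2 fields each

[
  {
    "salary": 42000,
    "age": 40
  },
  {
    "salary": 143000,
    "age": 60
  },
  {
    "salary": 73000,
    "age": 37
  },
  {
    "salary": 47000,
    "age": 44
  },
  {
    "salary": 124000,
    "age": 56
  },
  {
    "salary": 65000,
    "age": 35
  }
]


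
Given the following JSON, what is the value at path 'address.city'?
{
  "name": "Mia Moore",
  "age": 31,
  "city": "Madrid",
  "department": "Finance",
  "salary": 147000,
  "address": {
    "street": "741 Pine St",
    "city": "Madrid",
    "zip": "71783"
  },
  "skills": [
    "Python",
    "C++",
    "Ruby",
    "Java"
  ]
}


Query: address.city
Path: address -> city
Value: Madrid

Madrid


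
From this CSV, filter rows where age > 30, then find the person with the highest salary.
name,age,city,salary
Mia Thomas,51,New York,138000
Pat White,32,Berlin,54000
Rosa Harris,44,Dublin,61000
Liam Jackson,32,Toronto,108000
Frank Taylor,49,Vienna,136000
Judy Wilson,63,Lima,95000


Filter: age > 30
Sort by: salary (descending)

Filtered records (6):
  Mia Thomas, age 51, salary $138000
  Frank Taylor, age 49, salary $136000
  Liam Jackson, age 32, salary $108000
  Judy Wilson, age 63, salary $95000
  Rosa Harris, age 44, salary $61000
  Pat White, age 32, salary $54000

Highest salary: Mia Thomas ($138000)

Mia Thomas


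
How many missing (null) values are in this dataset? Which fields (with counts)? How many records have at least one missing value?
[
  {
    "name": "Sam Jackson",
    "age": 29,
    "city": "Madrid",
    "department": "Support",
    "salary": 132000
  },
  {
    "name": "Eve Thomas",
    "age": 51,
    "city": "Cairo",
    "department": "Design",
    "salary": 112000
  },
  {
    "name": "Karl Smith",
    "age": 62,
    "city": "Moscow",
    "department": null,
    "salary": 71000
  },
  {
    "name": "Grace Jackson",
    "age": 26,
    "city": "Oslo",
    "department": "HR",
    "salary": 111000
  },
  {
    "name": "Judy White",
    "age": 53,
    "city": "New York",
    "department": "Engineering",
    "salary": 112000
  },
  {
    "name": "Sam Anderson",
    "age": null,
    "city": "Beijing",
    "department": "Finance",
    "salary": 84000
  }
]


Checking for missing (null) values in 6 records:

  Sam Jackson: complete
  Eve Thomas: complete
  Karl Smith: department
  Grace Jackson: complete
  Judy White: complete
  Sam Anderson: age

Per field:
  name: 0 missing
  age: 1 missing
  city: 0 missing
  department: 1 missing
  salary: 0 missing

Total missing values: 2
Records with any missing: 2

2 missing values (age: 1, department: 1); 2 incomplete records


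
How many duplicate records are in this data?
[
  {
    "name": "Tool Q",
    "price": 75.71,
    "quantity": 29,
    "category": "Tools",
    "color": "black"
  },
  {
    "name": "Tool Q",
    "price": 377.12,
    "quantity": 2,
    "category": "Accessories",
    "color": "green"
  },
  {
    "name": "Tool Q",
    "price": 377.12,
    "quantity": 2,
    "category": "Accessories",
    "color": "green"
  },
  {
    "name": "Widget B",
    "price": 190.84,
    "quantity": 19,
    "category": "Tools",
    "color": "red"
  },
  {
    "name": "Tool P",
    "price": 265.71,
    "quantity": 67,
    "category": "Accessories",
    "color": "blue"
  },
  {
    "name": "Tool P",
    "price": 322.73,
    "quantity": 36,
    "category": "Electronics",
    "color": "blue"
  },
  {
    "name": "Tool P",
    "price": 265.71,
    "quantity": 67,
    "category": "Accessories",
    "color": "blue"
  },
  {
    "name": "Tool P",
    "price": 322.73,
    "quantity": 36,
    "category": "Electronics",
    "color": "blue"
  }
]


Checking 8 records for duplicates:

  Row 1: Tool Q ($75.71, qty 29)
  Row 2: Tool Q ($377.12, qty 2)
  Row 3: Tool Q ($377.12, qty 2) <-- DUPLICATE
  Row 4: Widget B ($190.84, qty 19)
  Row 5: Tool P ($265.71, qty 67)
  Row 6: Tool P ($322.73, qty 36)
  Row 7: Tool P ($265.71, qty 67) <-- DUPLICATE
  Row 8: Tool P ($322.73, qty 36) <-- DUPLICATE

Duplicates found: 3
Unique records: 5

3 duplicates, 5 unique


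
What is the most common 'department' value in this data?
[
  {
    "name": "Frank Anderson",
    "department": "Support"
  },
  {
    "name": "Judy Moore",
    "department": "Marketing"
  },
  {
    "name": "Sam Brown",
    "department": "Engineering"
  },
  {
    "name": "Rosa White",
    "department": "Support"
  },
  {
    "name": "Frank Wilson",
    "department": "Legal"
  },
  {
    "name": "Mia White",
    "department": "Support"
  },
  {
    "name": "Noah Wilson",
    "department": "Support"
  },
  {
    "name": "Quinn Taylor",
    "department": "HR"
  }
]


Counting 'department' values across 8 records:

  Support: 4 ####
  Marketing: 1 #
  Engineering: 1 #
  Legal: 1 #
  HR: 1 #

Most common: Support (4 times)

Support (4 times)


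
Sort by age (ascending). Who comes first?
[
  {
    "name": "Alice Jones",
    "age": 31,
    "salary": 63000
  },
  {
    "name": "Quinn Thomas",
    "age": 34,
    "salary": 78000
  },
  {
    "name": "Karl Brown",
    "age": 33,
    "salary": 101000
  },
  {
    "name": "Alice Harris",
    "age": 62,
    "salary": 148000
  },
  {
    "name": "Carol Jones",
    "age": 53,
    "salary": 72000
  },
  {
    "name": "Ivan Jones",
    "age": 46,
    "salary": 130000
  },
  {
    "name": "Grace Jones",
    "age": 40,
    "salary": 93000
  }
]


Sort by: age (ascending)

Sorted order:
  1. Alice Jones (age = 31)
  2. Karl Brown (age = 33)
  3. Quinn Thomas (age = 34)
  4. Grace Jones (age = 40)
  5. Ivan Jones (age = 46)
  6. Carol Jones (age = 53)
  7. Alice Harris (age = 62)

First: Alice Jones

Alice Jones


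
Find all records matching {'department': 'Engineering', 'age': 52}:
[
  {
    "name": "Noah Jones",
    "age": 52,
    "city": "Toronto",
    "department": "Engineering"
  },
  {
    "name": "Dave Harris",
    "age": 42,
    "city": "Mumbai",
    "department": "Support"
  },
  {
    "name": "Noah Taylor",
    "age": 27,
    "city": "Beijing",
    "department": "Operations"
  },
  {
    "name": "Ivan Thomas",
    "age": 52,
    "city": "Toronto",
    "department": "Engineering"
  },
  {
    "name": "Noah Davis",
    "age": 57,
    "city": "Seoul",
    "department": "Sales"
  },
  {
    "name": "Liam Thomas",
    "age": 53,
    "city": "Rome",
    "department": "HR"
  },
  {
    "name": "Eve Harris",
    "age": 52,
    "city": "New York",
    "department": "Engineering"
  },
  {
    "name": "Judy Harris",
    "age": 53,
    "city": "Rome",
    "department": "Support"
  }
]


Search criteria: {'department': 'Engineering', 'age': 52}

Checking 8 records:
  Noah Jones: {department: Engineering, age: 52} <-- MATCH
  Dave Harris: {department: Support, age: 42}
  Noah Taylor: {department: Operations, age: 27}
  Ivan Thomas: {department: Engineering, age: 52} <-- MATCH
  Noah Davis: {department: Sales, age: 57}
  Liam Thomas: {department: HR, age: 53}
  Eve Harris: {department: Engineering, age: 52} <-- MATCH
  Judy Harris: {department: Support, age: 53}

Matches: ["Noah Jones", "Ivan Thomas", "Eve Harris"]

["Noah Jones", "Ivan Thomas", "Eve Harris"]


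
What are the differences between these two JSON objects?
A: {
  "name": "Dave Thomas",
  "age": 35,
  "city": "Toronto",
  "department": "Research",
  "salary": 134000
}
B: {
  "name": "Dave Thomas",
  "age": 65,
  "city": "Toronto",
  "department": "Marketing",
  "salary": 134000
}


Comparing each field (in key order):
  name: same
  age: DIFFERENT
  city: same
  department: DIFFERENT
  salary: same
Differences:
  age: 35 -> 65
  department: Research -> Marketing

2 field(s) changed

2 changes: age, department


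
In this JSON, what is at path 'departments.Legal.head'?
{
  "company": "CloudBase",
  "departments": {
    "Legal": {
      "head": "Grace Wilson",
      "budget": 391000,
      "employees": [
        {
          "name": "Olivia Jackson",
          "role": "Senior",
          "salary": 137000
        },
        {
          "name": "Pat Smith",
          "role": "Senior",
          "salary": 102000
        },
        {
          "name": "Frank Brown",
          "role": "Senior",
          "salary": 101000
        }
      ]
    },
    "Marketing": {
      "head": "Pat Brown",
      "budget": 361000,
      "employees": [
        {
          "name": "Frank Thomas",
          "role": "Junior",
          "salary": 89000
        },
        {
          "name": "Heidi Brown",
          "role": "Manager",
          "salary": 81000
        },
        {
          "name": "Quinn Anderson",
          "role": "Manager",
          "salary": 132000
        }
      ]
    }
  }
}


Path: departments.Legal.head

Navigate:
  -> departments
  -> Legal
  -> head = 'Grace Wilson'

Grace Wilson


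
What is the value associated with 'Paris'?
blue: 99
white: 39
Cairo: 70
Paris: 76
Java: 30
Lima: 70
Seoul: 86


Looking up key 'Paris'
Value: 76

76


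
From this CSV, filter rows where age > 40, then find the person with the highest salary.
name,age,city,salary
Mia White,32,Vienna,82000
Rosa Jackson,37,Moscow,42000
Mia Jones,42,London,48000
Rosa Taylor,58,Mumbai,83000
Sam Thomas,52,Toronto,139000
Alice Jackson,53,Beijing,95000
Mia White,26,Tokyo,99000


Filter: age > 40
Sort by: salary (descending)

Filtered records (4):
  Sam Thomas, age 52, salary $139000
  Alice Jackson, age 53, salary $95000
  Rosa Taylor, age 58, salary $83000
  Mia Jones, age 42, salary $48000

Highest salary: Sam Thomas ($139000)

Sam Thomas


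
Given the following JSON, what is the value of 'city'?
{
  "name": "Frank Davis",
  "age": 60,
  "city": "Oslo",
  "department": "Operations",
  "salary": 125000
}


Looking up field 'city'
Value: Oslo

Oslo


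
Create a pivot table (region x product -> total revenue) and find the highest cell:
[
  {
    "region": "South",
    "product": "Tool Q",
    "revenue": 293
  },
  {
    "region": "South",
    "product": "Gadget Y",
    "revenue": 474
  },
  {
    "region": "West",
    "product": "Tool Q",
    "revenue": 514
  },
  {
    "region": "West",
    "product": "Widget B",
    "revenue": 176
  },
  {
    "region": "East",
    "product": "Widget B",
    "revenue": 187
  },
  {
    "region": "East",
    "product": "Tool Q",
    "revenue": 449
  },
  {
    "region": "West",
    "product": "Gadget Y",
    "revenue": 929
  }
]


Pivot: region (rows) x product (columns) -> total revenue

     Gadget Y      Tool Q        Widget B    
East             0           449           187  
South          474           293             0  
West           929           514           176  

Highest: West / Gadget Y = $929

West / Gadget Y = $929


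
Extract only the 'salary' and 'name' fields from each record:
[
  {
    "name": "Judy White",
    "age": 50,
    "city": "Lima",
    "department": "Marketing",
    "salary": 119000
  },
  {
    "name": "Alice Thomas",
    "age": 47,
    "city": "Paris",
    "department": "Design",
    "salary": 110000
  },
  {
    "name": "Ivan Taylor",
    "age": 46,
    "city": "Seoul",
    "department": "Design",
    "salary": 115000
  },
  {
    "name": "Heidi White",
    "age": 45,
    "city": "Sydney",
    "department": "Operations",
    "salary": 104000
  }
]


Original: 4 records with fields: name, age, city, department, salary
Keep: ['salary', 'name']
Drop: ['age', 'city', 'department']
Result: 4 records, 2 fields each

[
  {
    "salary": 119000,
    "name": "Judy White"
  },
  {
    "salary": 110000,
    "name": "Alice Thomas"
  },
  {
    "salary": 115000,
    "name": "Ivan Taylor"
  },
  {
    "salary": 104000,
    "name": "Heidi White"
  }
]


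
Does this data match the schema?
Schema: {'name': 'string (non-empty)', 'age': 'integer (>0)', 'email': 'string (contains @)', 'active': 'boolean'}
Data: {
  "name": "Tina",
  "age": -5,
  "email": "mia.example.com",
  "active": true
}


Validating each field against schema:
  name: OK (non-empty string)
  age: FAIL (-5 is not > 0)
  email: FAIL ("mia.example.com" does not contain @)
  active: OK (boolean)

Result: INVALID (2 errors: age, email)

INVALID (2 errors: age, email)


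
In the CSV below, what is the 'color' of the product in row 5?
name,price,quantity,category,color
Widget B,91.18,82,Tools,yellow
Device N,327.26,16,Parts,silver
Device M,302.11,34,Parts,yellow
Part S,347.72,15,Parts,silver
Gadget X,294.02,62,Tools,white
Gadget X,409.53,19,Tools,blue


Query: Row 5 ('Gadget X'), column 'color'
Value: white

white


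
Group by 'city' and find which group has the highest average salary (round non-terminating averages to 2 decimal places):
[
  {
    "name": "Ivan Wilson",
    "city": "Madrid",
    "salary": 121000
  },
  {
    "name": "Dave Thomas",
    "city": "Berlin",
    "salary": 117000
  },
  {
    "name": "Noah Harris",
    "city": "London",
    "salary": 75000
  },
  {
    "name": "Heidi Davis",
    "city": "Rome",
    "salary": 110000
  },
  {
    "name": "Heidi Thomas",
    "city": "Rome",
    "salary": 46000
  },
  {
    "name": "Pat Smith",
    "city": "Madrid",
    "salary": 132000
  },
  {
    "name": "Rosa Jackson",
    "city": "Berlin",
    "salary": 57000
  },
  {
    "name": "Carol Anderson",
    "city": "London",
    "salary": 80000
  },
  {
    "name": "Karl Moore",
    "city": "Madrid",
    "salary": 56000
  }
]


Group by: city

Groups:
  Berlin: 2 people, avg salary = 174000/2 = $87000
  London: 2 people, avg salary = 155000/2 = $77500
  Madrid: 3 people, avg salary = 309000/3 = $103000
  Rome: 2 people, avg salary = 156000/2 = $78000

Highest average salary: Madrid ($103000)

Madrid ($103000)


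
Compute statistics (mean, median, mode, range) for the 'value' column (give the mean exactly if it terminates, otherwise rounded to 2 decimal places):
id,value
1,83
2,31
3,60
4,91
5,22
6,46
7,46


Data: [83, 31, 60, 91, 22, 46, 46]
Count: 7
Sum: 379
Mean: 379/7 ≈ 54.14 (rounded to 2 decimal places)
Sorted: [22, 31, 46, 46, 60, 83, 91]
Median: 46.0
Mode: 46 (2 times)
Range: 91 - 22 = 69
Min: 22, Max: 91

mean≈54.14, median=46.0, mode=46, range=69
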